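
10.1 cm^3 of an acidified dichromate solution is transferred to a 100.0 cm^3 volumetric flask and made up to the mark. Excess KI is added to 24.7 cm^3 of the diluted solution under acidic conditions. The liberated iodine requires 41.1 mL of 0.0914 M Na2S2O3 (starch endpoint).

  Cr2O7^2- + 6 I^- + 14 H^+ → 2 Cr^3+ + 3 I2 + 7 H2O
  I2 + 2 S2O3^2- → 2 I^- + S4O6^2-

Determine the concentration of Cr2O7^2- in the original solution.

n(S2O3^2-) = 0.0411 × 0.0914 = 3.76 × 10^-3 mol
n(I2) = n(S2O3^2-)/2 = 1.88 × 10^-3 mol
From the 1:3 ratio, n(Cr2O7^2-) in the aliquot = 1/3 × 1.88 × 10^-3 = 6.26 × 10^-4 mol
[Cr2O7^2-]_dilute = 6.26 × 10^-4 / 0.0247 = 0.0253 mol/L
[Cr2O7^2-]_original = 0.0253 × 100.0/10.1 = 0.251 mol/L

0.251 M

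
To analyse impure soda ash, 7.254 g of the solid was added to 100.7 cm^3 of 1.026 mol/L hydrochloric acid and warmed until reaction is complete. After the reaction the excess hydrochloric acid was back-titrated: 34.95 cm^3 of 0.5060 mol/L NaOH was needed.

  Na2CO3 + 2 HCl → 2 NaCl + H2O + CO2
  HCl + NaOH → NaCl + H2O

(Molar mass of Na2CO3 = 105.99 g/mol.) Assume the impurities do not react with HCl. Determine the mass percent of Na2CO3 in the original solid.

n(HCl) added = 0.1007 × 1.026 = 0.1033 mol
n(NaOH) used in back-titration = 0.03495 × 0.5060 = 0.01768 mol
n(HCl) left over = 0.01768 mol (1:1 ratio)
n(HCl) consumed by analyte = 0.1033 − 0.01768 = 0.08563 mol
From the 1:2 ratio, n(Na2CO3) = 1/2 × 0.08563 = 0.04282 mol
mass of Na2CO3 = 0.04282 × 105.99 = 4.538 g
% Na2CO3 = 4.538 / 7.254 × 100 = 62.56 %

62.56 %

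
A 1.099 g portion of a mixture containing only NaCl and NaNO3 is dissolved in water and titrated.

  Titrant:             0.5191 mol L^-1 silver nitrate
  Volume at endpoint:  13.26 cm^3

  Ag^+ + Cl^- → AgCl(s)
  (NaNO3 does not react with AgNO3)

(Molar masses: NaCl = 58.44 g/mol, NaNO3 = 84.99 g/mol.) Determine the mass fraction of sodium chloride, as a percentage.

36.60 %

n(AgNO3) = 0.01326 × 0.5191 = 6.883 × 10^-3 mol
Let x = n(NaCl), y = n(NaNO3).
Titrant: 1x = 6.883 × 10^-3;  mass: 58.44x + 84.99y = 1.099
Solving, x = 6.883 × 10^-3 mol, y = 8.198 × 10^-3 mol
mass of NaCl = 6.883 × 10^-3 × 58.44 = 0.4023 g
% NaCl = 0.4023 / 1.099 × 100 = 36.60 %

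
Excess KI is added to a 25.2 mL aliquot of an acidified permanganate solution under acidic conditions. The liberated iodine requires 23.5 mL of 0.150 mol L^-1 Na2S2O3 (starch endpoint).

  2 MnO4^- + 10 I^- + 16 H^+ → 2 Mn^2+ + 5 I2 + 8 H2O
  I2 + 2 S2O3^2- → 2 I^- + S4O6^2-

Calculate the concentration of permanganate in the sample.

0.0280 mol/L

n(S2O3^2-) = 0.0235 × 0.150 = 3.52 × 10^-3 mol
n(I2) = n(S2O3^2-)/2 = 1.76 × 10^-3 mol
From the 2:5 ratio, n(MnO4^-) in the aliquot = 2/5 × 1.76 × 10^-3 = 7.05 × 10^-4 mol
[MnO4^-] = 7.05 × 10^-4 / 0.0252 = 0.0280 mol/L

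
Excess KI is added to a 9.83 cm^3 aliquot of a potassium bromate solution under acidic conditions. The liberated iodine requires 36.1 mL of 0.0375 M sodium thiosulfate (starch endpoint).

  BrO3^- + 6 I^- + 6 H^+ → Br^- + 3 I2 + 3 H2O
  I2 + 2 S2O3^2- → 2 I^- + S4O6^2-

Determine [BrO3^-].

0.0230 M

n(S2O3^2-) = 0.0361 × 0.0375 = 1.35 × 10^-3 mol
n(I2) = n(S2O3^2-)/2 = 6.77 × 10^-4 mol
From the 1:3 ratio, n(BrO3^-) in the aliquot = 1/3 × 6.77 × 10^-4 = 2.26 × 10^-4 mol
[BrO3^-] = 2.26 × 10^-4 / 0.00983 = 0.0230 mol/L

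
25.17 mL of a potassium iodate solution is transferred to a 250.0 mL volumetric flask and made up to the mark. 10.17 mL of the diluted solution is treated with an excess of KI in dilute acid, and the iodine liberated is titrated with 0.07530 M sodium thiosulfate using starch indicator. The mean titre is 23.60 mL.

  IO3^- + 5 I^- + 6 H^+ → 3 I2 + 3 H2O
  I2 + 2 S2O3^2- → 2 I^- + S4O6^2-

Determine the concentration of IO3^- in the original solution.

n(S2O3^2-) = 0.02360 × 0.07530 = 1.777 × 10^-3 mol
n(I2) = n(S2O3^2-)/2 = 8.885 × 10^-4 mol
From the 1:3 ratio, n(IO3^-) in the aliquot = 1/3 × 8.885 × 10^-4 = 2.962 × 10^-4 mol
[IO3^-]_dilute = 2.962 × 10^-4 / 0.01017 = 0.02912 mol/L
[IO3^-]_original = 0.02912 × 250.0/25.17 = 0.2893 mol/L

0.2893 M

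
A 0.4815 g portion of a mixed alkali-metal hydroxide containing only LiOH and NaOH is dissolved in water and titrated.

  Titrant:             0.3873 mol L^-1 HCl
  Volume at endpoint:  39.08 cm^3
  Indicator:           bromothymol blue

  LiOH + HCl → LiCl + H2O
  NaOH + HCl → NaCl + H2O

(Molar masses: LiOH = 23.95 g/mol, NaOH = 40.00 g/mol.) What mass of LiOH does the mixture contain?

n(HCl) = 0.03908 × 0.3873 = 0.01514 mol
Let x = n(LiOH), y = n(NaOH).
Titrant: 1x + 1y = 0.01514;  mass: 23.95x + 40.00y = 0.4815
Solving, x = 7.721 × 10^-3 mol, y = 7.414 × 10^-3 mol
mass of LiOH = 7.721 × 10^-3 × 23.95 = 0.1849 g

0.1849 g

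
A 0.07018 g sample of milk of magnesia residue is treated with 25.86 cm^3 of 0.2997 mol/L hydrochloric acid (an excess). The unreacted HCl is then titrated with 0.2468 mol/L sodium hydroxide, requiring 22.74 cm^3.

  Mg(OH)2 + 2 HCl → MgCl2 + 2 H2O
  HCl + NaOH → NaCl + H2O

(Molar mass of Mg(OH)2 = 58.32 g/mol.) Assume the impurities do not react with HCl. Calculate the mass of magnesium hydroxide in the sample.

n(HCl) added = 0.02586 × 0.2997 = 7.750 × 10^-3 mol
n(NaOH) used in back-titration = 0.02274 × 0.2468 = 5.612 × 10^-3 mol
n(HCl) left over = 5.612 × 10^-3 mol (1:1 ratio)
n(HCl) consumed by analyte = 7.750 × 10^-3 − 5.612 × 10^-3 = 2.138 × 10^-3 mol
From the 1:2 ratio, n(Mg(OH)2) = 1/2 × 2.138 × 10^-3 = 1.069 × 10^-3 mol
mass of Mg(OH)2 = 1.069 × 10^-3 × 58.32 = 0.06234 g

0.06234 g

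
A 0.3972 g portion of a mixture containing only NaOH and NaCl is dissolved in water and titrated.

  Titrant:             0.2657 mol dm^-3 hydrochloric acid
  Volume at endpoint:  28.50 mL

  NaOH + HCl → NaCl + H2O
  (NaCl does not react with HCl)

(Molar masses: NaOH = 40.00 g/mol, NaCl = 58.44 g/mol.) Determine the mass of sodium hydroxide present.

n(HCl) = 0.02850 × 0.2657 = 7.572 × 10^-3 mol
Let x = n(NaOH), y = n(NaCl).
Titrant: 1x = 7.572 × 10^-3;  mass: 40.00x + 58.44y = 0.3972
Solving, x = 7.572 × 10^-3 mol, y = 1.614 × 10^-3 mol
mass of NaOH = 7.572 × 10^-3 × 40.00 = 0.3029 g

0.3029 g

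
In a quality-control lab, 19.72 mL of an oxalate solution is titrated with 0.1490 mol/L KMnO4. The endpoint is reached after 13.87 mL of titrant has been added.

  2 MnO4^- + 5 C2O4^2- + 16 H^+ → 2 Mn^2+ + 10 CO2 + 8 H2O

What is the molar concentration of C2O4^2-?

0.2620 mol/L

n(KMnO4) = 0.01387 L × 0.1490 mol/L = 2.067 × 10^-3 mol
From the 5:2 mole ratio, n(C2O4^2-) = 5/2 × 2.067 × 10^-3 = 5.167 × 10^-3 mol
[C2O4^2-] = 5.167 × 10^-3 mol / 0.01972 L = 0.2620 mol/L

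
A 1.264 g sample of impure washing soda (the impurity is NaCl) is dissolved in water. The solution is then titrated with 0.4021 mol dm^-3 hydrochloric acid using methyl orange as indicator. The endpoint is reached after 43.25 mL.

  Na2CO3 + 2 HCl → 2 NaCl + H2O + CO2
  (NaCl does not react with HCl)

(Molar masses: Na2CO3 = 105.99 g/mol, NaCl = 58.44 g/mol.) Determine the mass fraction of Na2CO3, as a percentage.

72.91 %

n(HCl) = 0.04325 × 0.4021 = 0.01739 mol
Let x = n(Na2CO3), y = n(NaCl).
Titrant: 2x = 0.01739;  mass: 105.99x + 58.44y = 1.264
Solving, x = 8.695 × 10^-3 mol, y = 5.859 × 10^-3 mol
mass of Na2CO3 = 8.695 × 10^-3 × 105.99 = 0.9216 g
% Na2CO3 = 0.9216 / 1.264 × 100 = 72.91 %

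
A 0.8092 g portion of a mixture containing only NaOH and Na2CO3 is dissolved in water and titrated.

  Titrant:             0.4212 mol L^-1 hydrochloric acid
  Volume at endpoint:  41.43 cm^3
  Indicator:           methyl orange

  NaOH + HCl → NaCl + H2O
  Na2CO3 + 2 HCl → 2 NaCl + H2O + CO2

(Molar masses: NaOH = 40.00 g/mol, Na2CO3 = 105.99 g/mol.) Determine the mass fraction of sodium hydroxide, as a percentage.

43.97 %

n(HCl) = 0.04143 × 0.4212 = 0.01745 mol
Let x = n(NaOH), y = n(Na2CO3).
Titrant: 1x + 2y = 0.01745;  mass: 40.00x + 105.99y = 0.8092
Solving, x = 8.894 × 10^-3 mol, y = 4.278 × 10^-3 mol
mass of NaOH = 8.894 × 10^-3 × 40.00 = 0.3558 g
% NaOH = 0.3558 / 0.8092 × 100 = 43.97 %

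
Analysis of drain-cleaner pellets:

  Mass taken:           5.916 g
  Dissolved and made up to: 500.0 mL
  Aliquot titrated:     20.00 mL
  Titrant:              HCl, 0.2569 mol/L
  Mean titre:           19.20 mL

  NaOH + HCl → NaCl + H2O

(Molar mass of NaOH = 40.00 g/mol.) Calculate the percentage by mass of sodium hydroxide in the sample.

n(HCl) per titration = 0.01920 × 0.2569 = 4.932 × 10^-3 mol
n(NaOH) in each aliquot = 4.932 × 10^-3 mol (1:1 ratio)
n(NaOH) in the whole flask = 4.932 × 10^-3 × 500.0/20.00 = 0.1233 mol
mass of NaOH = 0.1233 × 40.00 = 4.932 g
% NaOH = 4.932 / 5.916 × 100 = 83.38 %

83.38 %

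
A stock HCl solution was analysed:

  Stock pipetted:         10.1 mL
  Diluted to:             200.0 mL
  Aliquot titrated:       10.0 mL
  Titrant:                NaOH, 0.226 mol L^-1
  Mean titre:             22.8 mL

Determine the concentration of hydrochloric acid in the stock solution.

10.2 mol/L

HCl + NaOH → NaCl + H2O
n(NaOH) = 0.0228 × 0.226 = 5.15 × 10^-3 mol
n(HCl) in the aliquot = 5.15 × 10^-3 mol (1:1 ratio)
[HCl]_dilute = 5.15 × 10^-3 / 0.0100 = 0.515 mol/L
Dilution factor = 200.0 / 10.1 = 19.80
[HCl]_stock = 0.515 × 19.80 = 10.2 mol/L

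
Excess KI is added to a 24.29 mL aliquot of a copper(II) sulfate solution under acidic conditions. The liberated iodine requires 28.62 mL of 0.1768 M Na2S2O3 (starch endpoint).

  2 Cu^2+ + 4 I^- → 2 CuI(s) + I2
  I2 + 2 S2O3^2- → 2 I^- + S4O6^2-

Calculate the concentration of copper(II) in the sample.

0.2083 M

n(S2O3^2-) = 0.02862 × 0.1768 = 5.060 × 10^-3 mol
n(I2) = n(S2O3^2-)/2 = 2.530 × 10^-3 mol
From the 2:1 ratio, n(Cu2+) in the aliquot = 2/1 × 2.530 × 10^-3 = 5.060 × 10^-3 mol
[Cu2+] = 5.060 × 10^-3 / 0.02429 = 0.2083 mol/L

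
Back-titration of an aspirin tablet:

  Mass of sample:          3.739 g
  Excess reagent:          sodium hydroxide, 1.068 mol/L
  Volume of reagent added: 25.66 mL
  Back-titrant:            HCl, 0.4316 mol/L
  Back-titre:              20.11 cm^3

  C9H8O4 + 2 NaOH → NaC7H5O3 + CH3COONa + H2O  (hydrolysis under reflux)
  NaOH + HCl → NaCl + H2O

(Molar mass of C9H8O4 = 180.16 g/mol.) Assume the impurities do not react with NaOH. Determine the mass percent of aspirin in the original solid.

45.11 %

n(NaOH) added = 0.02566 × 1.068 = 0.02740 mol
n(HCl) used in back-titration = 0.02011 × 0.4316 = 8.679 × 10^-3 mol
n(NaOH) left over = 8.679 × 10^-3 mol (1:1 ratio)
n(NaOH) consumed by analyte = 0.02740 − 8.679 × 10^-3 = 0.01873 mol
From the 1:2 ratio, n(C9H8O4) = 1/2 × 0.01873 = 9.363 × 10^-3 mol
mass of C9H8O4 = 9.363 × 10^-3 × 180.16 = 1.687 g
% C9H8O4 = 1.687 / 3.739 × 100 = 45.11 %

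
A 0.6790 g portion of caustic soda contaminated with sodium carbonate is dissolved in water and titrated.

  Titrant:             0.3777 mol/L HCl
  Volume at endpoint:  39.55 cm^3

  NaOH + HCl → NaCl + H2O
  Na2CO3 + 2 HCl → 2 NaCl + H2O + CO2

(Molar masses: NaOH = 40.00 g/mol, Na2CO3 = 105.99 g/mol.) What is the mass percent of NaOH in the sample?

n(HCl) = 0.03955 × 0.3777 = 0.01494 mol
Let x = n(NaOH), y = n(Na2CO3).
Titrant: 1x + 2y = 0.01494;  mass: 40.00x + 105.99y = 0.6790
Solving, x = 8.668 × 10^-3 mol, y = 3.135 × 10^-3 mol
mass of NaOH = 8.668 × 10^-3 × 40.00 = 0.3467 g
% NaOH = 0.3467 / 0.6790 × 100 = 51.06 %

51.06 %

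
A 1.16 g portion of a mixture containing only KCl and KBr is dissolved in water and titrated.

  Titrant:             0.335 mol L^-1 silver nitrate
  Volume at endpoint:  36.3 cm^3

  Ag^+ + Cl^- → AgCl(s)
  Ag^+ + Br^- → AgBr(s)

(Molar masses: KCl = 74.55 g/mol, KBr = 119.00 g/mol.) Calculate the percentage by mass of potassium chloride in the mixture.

n(AgNO3) = 0.0363 × 0.335 = 0.0122 mol
Let x = n(KCl), y = n(KBr).
Titrant: 1x + 1y = 0.0122;  mass: 74.55x + 119.00y = 1.16
Solving, x = 6.46 × 10^-3 mol, y = 5.70 × 10^-3 mol
mass of KCl = 6.46 × 10^-3 × 74.55 = 0.482 g
% KCl = 0.482 / 1.16 × 100 = 41.5 %

41.5 %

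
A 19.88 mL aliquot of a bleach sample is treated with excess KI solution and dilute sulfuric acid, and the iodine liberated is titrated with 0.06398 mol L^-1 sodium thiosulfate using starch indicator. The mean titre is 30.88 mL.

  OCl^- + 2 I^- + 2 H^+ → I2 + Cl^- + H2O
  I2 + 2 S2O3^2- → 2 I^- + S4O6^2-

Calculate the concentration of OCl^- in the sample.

0.04969 mol/L

n(S2O3^2-) = 0.03088 × 0.06398 = 1.976 × 10^-3 mol
n(I2) = n(S2O3^2-)/2 = 9.879 × 10^-4 mol
n(OCl^-) in the aliquot = 9.879 × 10^-4 mol (1:1 ratio)
[OCl^-] = 9.879 × 10^-4 / 0.01988 = 0.04969 mol/L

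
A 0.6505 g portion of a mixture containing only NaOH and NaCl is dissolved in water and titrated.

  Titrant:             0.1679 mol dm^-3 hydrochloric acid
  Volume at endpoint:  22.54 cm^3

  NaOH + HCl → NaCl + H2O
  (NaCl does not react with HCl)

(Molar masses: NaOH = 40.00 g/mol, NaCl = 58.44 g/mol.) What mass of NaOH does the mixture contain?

0.1514 g

n(HCl) = 0.02254 × 0.1679 = 3.784 × 10^-3 mol
Let x = n(NaOH), y = n(NaCl).
Titrant: 1x = 3.784 × 10^-3;  mass: 40.00x + 58.44y = 0.6505
Solving, x = 3.784 × 10^-3 mol, y = 8.541 × 10^-3 mol
mass of NaOH = 3.784 × 10^-3 × 40.00 = 0.1514 g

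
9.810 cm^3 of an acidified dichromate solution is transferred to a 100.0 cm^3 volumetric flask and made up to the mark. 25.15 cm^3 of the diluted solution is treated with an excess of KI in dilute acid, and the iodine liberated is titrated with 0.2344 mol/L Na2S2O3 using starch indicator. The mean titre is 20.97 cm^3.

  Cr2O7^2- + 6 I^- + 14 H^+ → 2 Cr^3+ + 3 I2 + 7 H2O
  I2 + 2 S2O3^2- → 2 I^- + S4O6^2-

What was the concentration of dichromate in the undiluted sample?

n(S2O3^2-) = 0.02097 × 0.2344 = 4.915 × 10^-3 mol
n(I2) = n(S2O3^2-)/2 = 2.458 × 10^-3 mol
From the 1:3 ratio, n(Cr2O7^2-) in the aliquot = 1/3 × 2.458 × 10^-3 = 8.192 × 10^-4 mol
[Cr2O7^2-]_dilute = 8.192 × 10^-4 / 0.02515 = 0.03257 mol/L
[Cr2O7^2-]_original = 0.03257 × 100.0/9.810 = 0.3320 mol/L

0.3320 mol/L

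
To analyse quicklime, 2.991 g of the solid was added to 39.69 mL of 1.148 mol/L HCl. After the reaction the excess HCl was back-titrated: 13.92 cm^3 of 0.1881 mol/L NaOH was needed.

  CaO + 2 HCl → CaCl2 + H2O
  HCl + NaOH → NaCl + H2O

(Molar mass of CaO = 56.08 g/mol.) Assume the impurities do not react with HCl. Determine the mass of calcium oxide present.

1.204 g

n(HCl) added = 0.03969 × 1.148 = 0.04556 mol
n(NaOH) used in back-titration = 0.01392 × 0.1881 = 2.618 × 10^-3 mol
n(HCl) left over = 2.618 × 10^-3 mol (1:1 ratio)
n(HCl) consumed by analyte = 0.04556 − 2.618 × 10^-3 = 0.04295 mol
From the 1:2 ratio, n(CaO) = 1/2 × 0.04295 = 0.02147 mol
mass of CaO = 0.02147 × 56.08 = 1.204 g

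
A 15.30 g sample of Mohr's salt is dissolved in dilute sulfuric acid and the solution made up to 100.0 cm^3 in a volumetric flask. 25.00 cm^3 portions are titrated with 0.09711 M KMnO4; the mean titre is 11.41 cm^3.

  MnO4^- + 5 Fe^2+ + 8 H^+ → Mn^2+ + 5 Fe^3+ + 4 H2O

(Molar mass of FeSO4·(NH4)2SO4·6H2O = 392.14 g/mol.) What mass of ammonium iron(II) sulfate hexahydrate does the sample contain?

8.690 g

n(KMnO4) per titration = 0.01141 × 0.09711 = 1.108 × 10^-3 mol
From the 5:1 ratio, n(FeSO4·(NH4)2SO4·6H2O) in each aliquot = 5/1 × 1.108 × 10^-3 = 5.540 × 10^-3 mol
n(FeSO4·(NH4)2SO4·6H2O) in the whole flask = 5.540 × 10^-3 × 100.0/25.00 = 0.02216 mol
mass of FeSO4·(NH4)2SO4·6H2O = 0.02216 × 392.14 = 8.690 g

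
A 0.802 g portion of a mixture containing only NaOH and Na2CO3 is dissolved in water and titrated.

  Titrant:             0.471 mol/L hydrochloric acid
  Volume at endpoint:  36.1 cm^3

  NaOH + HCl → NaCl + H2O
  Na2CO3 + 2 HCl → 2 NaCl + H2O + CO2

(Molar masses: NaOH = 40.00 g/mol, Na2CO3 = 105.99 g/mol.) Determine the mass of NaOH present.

0.305 g

n(HCl) = 0.0361 × 0.471 = 0.0170 mol
Let x = n(NaOH), y = n(Na2CO3).
Titrant: 1x + 2y = 0.0170;  mass: 40.00x + 105.99y = 0.802
Solving, x = 7.62 × 10^-3 mol, y = 4.69 × 10^-3 mol
mass of NaOH = 7.62 × 10^-3 × 40.00 = 0.305 g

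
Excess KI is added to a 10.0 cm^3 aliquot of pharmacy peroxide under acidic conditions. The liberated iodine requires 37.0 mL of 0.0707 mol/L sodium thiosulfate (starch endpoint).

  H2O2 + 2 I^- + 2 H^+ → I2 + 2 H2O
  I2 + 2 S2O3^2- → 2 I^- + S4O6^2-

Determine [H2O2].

n(S2O3^2-) = 0.0370 × 0.0707 = 2.62 × 10^-3 mol
n(I2) = n(S2O3^2-)/2 = 1.31 × 10^-3 mol
n(H2O2) in the aliquot = 1.31 × 10^-3 mol (1:1 ratio)
[H2O2] = 1.31 × 10^-3 / 0.0100 = 0.131 mol/L

0.131 mol/L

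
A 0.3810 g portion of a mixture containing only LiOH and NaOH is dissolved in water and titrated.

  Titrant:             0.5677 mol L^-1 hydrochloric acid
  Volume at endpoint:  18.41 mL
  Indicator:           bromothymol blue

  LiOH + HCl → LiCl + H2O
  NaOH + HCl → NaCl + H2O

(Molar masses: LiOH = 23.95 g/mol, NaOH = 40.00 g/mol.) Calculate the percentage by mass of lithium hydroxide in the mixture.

14.51 %

n(HCl) = 0.01841 × 0.5677 = 0.01045 mol
Let x = n(LiOH), y = n(NaOH).
Titrant: 1x + 1y = 0.01045;  mass: 23.95x + 40.00y = 0.3810
Solving, x = 2.309 × 10^-3 mol, y = 8.143 × 10^-3 mol
mass of LiOH = 2.309 × 10^-3 × 23.95 = 0.05529 g
% LiOH = 0.05529 / 0.3810 × 100 = 14.51 %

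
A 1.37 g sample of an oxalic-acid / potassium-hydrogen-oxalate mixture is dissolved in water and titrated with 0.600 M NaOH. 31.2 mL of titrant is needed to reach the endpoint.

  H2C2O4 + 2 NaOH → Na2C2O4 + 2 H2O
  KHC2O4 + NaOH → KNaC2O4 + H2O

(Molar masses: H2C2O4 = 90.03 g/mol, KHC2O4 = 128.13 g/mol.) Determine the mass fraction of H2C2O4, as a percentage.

40.7 %

n(NaOH) = 0.0312 × 0.600 = 0.0187 mol
Let x = n(H2C2O4), y = n(KHC2O4).
Titrant: 2x + 1y = 0.0187;  mass: 90.03x + 128.13y = 1.37
Solving, x = 6.19 × 10^-3 mol, y = 6.34 × 10^-3 mol
mass of H2C2O4 = 6.19 × 10^-3 × 90.03 = 0.557 g
% H2C2O4 = 0.557 / 1.37 × 100 = 40.7 %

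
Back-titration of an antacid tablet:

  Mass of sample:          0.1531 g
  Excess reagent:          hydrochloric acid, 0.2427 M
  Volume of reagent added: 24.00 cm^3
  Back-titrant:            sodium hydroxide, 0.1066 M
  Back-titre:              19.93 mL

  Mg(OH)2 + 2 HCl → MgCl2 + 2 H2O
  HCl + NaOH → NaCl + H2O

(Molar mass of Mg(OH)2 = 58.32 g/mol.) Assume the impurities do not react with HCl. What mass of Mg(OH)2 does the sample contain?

n(HCl) added = 0.02400 × 0.2427 = 5.825 × 10^-3 mol
n(NaOH) used in back-titration = 0.01993 × 0.1066 = 2.125 × 10^-3 mol
n(HCl) left over = 2.125 × 10^-3 mol (1:1 ratio)
n(HCl) consumed by analyte = 5.825 × 10^-3 − 2.125 × 10^-3 = 3.700 × 10^-3 mol
From the 1:2 ratio, n(Mg(OH)2) = 1/2 × 3.700 × 10^-3 = 1.850 × 10^-3 mol
mass of Mg(OH)2 = 1.850 × 10^-3 × 58.32 = 0.1079 g

0.1079 g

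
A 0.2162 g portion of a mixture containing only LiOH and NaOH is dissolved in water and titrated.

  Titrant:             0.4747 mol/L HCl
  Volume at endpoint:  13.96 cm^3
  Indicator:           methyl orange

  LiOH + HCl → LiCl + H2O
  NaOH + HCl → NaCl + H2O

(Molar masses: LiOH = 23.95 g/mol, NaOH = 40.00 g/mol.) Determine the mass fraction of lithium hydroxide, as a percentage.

33.73 %

n(HCl) = 0.01396 × 0.4747 = 6.627 × 10^-3 mol
Let x = n(LiOH), y = n(NaOH).
Titrant: 1x + 1y = 6.627 × 10^-3;  mass: 23.95x + 40.00y = 0.2162
Solving, x = 3.045 × 10^-3 mol, y = 3.582 × 10^-3 mol
mass of LiOH = 3.045 × 10^-3 × 23.95 = 0.07293 g
% LiOH = 0.07293 / 0.2162 × 100 = 33.73 %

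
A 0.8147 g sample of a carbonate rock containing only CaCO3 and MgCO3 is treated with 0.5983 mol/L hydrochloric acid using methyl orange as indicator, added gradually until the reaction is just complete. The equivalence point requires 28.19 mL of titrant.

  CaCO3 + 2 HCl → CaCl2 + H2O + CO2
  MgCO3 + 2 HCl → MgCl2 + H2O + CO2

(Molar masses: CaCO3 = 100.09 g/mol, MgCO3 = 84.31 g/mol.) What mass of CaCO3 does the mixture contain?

n(HCl) = 0.02819 × 0.5983 = 0.01687 mol
Let x = n(CaCO3), y = n(MgCO3).
Titrant: 2x + 2y = 0.01687;  mass: 100.09x + 84.31y = 0.8147
Solving, x = 6.572 × 10^-3 mol, y = 1.861 × 10^-3 mol
mass of CaCO3 = 6.572 × 10^-3 × 100.09 = 0.6578 g

0.6578 g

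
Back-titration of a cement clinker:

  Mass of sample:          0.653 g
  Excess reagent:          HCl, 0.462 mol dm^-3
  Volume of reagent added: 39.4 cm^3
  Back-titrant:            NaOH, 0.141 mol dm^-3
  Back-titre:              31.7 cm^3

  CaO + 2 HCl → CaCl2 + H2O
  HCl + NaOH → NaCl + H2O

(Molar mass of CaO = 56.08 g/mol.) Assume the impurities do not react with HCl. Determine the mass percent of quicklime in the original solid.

n(HCl) added = 0.0394 × 0.462 = 0.0182 mol
n(NaOH) used in back-titration = 0.0317 × 0.141 = 4.47 × 10^-3 mol
n(HCl) left over = 4.47 × 10^-3 mol (1:1 ratio)
n(HCl) consumed by analyte = 0.0182 − 4.47 × 10^-3 = 0.0137 mol
From the 1:2 ratio, n(CaO) = 1/2 × 0.0137 = 6.87 × 10^-3 mol
mass of CaO = 6.87 × 10^-3 × 56.08 = 0.385 g
% CaO = 0.385 / 0.653 × 100 = 59.0 %

59.0 %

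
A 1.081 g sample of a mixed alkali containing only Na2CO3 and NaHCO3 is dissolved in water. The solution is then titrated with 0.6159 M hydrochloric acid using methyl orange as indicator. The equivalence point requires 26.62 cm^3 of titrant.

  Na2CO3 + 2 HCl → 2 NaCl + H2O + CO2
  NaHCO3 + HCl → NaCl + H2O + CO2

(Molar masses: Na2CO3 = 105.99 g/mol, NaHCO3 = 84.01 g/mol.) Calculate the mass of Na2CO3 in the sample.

n(HCl) = 0.02662 × 0.6159 = 0.01640 mol
Let x = n(Na2CO3), y = n(NaHCO3).
Titrant: 2x + 1y = 0.01640;  mass: 105.99x + 84.01y = 1.081
Solving, x = 4.778 × 10^-3 mol, y = 6.840 × 10^-3 mol
mass of Na2CO3 = 4.778 × 10^-3 × 105.99 = 0.5064 g

0.5064 g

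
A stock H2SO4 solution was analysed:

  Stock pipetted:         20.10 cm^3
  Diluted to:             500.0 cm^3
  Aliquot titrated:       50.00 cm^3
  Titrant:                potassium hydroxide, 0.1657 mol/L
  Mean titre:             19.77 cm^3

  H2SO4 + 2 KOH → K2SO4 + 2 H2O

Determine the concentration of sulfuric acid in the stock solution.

0.8149 mol/L

n(KOH) = 0.01977 × 0.1657 = 3.276 × 10^-3 mol
From the 1:2 ratio, n(H2SO4) in the aliquot = 1/2 × 3.276 × 10^-3 = 1.638 × 10^-3 mol
[H2SO4]_dilute = 1.638 × 10^-3 / 0.05000 = 0.03276 mol/L
Dilution factor = 500.0 / 20.10 = 24.88
[H2SO4]_stock = 0.03276 × 24.88 = 0.8149 mol/L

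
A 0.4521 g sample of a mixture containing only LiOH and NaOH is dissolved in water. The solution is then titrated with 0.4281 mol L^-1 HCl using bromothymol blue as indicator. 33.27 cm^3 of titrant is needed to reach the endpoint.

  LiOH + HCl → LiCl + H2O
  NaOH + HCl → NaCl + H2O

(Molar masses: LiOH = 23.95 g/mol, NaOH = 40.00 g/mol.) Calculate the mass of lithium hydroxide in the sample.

n(HCl) = 0.03327 × 0.4281 = 0.01424 mol
Let x = n(LiOH), y = n(NaOH).
Titrant: 1x + 1y = 0.01424;  mass: 23.95x + 40.00y = 0.4521
Solving, x = 7.328 × 10^-3 mol, y = 6.915 × 10^-3 mol
mass of LiOH = 7.328 × 10^-3 × 23.95 = 0.1755 g

0.1755 g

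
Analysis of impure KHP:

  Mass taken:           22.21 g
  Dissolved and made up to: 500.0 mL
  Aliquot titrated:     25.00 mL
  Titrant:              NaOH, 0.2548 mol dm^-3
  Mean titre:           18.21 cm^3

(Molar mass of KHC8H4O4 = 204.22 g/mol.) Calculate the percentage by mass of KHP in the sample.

KHC8H4O4 + NaOH → KNaC8H4O4 + H2O
n(NaOH) per titration = 0.01821 × 0.2548 = 4.640 × 10^-3 mol
n(KHC8H4O4) in each aliquot = 4.640 × 10^-3 mol (1:1 ratio)
n(KHC8H4O4) in the whole flask = 4.640 × 10^-3 × 500.0/25.00 = 0.09280 mol
mass of KHC8H4O4 = 0.09280 × 204.22 = 18.95 g
% KHC8H4O4 = 18.95 / 22.21 × 100 = 85.33 %

85.33 %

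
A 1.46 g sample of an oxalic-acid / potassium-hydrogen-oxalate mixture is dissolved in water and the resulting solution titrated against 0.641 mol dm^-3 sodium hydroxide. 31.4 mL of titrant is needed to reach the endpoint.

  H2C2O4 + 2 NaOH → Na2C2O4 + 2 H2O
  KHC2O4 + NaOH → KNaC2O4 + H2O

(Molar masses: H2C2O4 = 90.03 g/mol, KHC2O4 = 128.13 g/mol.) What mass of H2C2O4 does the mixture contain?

0.606 g

n(NaOH) = 0.0314 × 0.641 = 0.0201 mol
Let x = n(H2C2O4), y = n(KHC2O4).
Titrant: 2x + 1y = 0.0201;  mass: 90.03x + 128.13y = 1.46
Solving, x = 6.73 × 10^-3 mol, y = 6.67 × 10^-3 mol
mass of H2C2O4 = 6.73 × 10^-3 × 90.03 = 0.606 g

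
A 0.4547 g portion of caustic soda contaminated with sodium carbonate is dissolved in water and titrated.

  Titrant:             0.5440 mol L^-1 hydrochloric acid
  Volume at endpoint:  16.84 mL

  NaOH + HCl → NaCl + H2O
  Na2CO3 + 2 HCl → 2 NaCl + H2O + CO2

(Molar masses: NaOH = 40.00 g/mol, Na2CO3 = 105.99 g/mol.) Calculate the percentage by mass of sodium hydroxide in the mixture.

n(HCl) = 0.01684 × 0.5440 = 9.161 × 10^-3 mol
Let x = n(NaOH), y = n(Na2CO3).
Titrant: 1x + 2y = 9.161 × 10^-3;  mass: 40.00x + 105.99y = 0.4547
Solving, x = 2.369 × 10^-3 mol, y = 3.396 × 10^-3 mol
mass of NaOH = 2.369 × 10^-3 × 40.00 = 0.09476 g
% NaOH = 0.09476 / 0.4547 × 100 = 20.84 %

20.84 %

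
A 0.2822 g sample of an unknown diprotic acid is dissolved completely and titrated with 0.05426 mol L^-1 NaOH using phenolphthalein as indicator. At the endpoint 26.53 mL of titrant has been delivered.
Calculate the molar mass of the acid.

392.1 g/mol

n(NaOH) = 0.02653 L × 0.05426 mol/L = 1.440 × 10^-3 mol
From the 1:2 ratio, n(H2A) = 1/2 × 1.440 × 10^-3 = 7.198 × 10^-4 mol
M = m / n = 0.2822 g / 7.198 × 10^-4 mol = 392.1 g/mol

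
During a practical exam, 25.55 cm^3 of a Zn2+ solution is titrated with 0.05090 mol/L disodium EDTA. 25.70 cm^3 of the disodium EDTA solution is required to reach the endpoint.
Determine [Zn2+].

0.05120 mol/L

Zn^2+ + EDTA^4- → [Zn(EDTA)]^2-
n(EDTA) = 0.02570 L × 0.05090 mol/L = 1.308 × 10^-3 mol
n(Zn2+) = 1.308 × 10^-3 mol (1:1 mole ratio)
[Zn2+] = 1.308 × 10^-3 mol / 0.02555 L = 0.05120 mol/L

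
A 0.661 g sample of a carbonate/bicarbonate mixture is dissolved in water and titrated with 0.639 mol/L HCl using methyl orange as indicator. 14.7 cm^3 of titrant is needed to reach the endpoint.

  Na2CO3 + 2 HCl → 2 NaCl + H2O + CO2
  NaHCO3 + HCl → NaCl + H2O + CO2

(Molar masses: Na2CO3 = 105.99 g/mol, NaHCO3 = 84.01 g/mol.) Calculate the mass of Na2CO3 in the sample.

n(HCl) = 0.0147 × 0.639 = 9.39 × 10^-3 mol
Let x = n(Na2CO3), y = n(NaHCO3).
Titrant: 2x + 1y = 9.39 × 10^-3;  mass: 105.99x + 84.01y = 0.661
Solving, x = 2.07 × 10^-3 mol, y = 5.26 × 10^-3 mol
mass of Na2CO3 = 2.07 × 10^-3 × 105.99 = 0.219 g

0.219 g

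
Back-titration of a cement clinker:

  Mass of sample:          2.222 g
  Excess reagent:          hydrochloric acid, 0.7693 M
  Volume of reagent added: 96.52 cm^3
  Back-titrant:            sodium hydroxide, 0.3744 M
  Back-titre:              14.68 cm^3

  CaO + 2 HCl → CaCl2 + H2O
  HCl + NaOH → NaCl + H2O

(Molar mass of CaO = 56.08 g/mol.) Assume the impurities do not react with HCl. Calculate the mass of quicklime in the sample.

1.928 g

n(HCl) added = 0.09652 × 0.7693 = 0.07425 mol
n(NaOH) used in back-titration = 0.01468 × 0.3744 = 5.496 × 10^-3 mol
n(HCl) left over = 5.496 × 10^-3 mol (1:1 ratio)
n(HCl) consumed by analyte = 0.07425 − 5.496 × 10^-3 = 0.06876 mol
From the 1:2 ratio, n(CaO) = 1/2 × 0.06876 = 0.03438 mol
mass of CaO = 0.03438 × 56.08 = 1.928 g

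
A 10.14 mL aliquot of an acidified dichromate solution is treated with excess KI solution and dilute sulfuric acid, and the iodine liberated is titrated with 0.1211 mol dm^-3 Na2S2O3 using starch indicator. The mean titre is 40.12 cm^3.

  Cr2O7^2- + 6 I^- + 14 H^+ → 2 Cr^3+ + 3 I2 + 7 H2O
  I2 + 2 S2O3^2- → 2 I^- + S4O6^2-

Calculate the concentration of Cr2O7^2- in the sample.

n(S2O3^2-) = 0.04012 × 0.1211 = 4.859 × 10^-3 mol
n(I2) = n(S2O3^2-)/2 = 2.429 × 10^-3 mol
From the 1:3 ratio, n(Cr2O7^2-) in the aliquot = 1/3 × 2.429 × 10^-3 = 8.098 × 10^-4 mol
[Cr2O7^2-] = 8.098 × 10^-4 / 0.01014 = 0.07986 mol/L

0.07986 mol/L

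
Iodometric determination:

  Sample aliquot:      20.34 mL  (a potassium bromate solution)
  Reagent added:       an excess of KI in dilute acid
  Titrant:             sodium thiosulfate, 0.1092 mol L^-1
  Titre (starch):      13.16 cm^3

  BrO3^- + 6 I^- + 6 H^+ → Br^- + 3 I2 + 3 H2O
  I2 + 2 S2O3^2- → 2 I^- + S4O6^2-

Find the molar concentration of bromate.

n(S2O3^2-) = 0.01316 × 0.1092 = 1.437 × 10^-3 mol
n(I2) = n(S2O3^2-)/2 = 7.185 × 10^-4 mol
From the 1:3 ratio, n(BrO3^-) in the aliquot = 1/3 × 7.185 × 10^-4 = 2.395 × 10^-4 mol
[BrO3^-] = 2.395 × 10^-4 / 0.02034 = 0.01178 mol/L

0.01178 mol/L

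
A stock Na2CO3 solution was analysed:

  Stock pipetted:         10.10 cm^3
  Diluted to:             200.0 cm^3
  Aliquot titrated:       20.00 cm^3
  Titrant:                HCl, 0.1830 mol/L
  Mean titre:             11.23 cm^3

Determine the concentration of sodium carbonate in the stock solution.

Na2CO3 + 2 HCl → 2 NaCl + H2O + CO2
n(HCl) = 0.01123 × 0.1830 = 2.055 × 10^-3 mol
From the 1:2 ratio, n(Na2CO3) in the aliquot = 1/2 × 2.055 × 10^-3 = 1.028 × 10^-3 mol
[Na2CO3]_dilute = 1.028 × 10^-3 / 0.02000 = 0.05138 mol/L
Dilution factor = 200.0 / 10.10 = 19.80
[Na2CO3]_stock = 0.05138 × 19.80 = 1.017 mol/L

1.017 mol/L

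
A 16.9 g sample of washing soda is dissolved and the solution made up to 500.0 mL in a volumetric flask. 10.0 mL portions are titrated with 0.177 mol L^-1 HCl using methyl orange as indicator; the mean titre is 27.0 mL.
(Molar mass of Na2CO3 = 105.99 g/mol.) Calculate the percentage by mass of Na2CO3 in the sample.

Na2CO3 + 2 HCl → 2 NaCl + H2O + CO2
n(HCl) per titration = 0.0270 × 0.177 = 4.78 × 10^-3 mol
From the 1:2 ratio, n(Na2CO3) in each aliquot = 1/2 × 4.78 × 10^-3 = 2.39 × 10^-3 mol
n(Na2CO3) in the whole flask = 2.39 × 10^-3 × 500.0/10.0 = 0.119 mol
mass of Na2CO3 = 0.119 × 105.99 = 12.7 g
% Na2CO3 = 12.7 / 16.9 × 100 = 74.9 %

74.9 %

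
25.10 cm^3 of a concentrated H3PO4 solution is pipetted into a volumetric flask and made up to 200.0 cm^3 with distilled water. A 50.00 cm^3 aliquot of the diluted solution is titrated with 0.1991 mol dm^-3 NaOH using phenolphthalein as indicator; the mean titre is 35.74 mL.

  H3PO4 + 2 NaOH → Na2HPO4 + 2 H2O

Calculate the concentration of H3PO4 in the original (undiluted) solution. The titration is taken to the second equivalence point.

n(NaOH) = 0.03574 × 0.1991 = 7.116 × 10^-3 mol
From the 1:2 ratio, n(H3PO4) in the aliquot = 1/2 × 7.116 × 10^-3 = 3.558 × 10^-3 mol
[H3PO4]_dilute = 3.558 × 10^-3 / 0.05000 = 0.07116 mol/L
Dilution factor = 200.0 / 25.10 = 7.968
[H3PO4]_stock = 0.07116 × 7.968 = 0.5670 mol/L

0.5670 mol/L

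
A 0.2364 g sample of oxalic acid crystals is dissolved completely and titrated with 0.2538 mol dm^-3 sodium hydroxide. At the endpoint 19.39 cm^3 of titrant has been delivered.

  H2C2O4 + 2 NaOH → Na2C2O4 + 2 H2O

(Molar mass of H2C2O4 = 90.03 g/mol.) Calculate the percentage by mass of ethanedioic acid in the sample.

93.71 %

n(NaOH) = 0.01939 L × 0.2538 mol/L = 4.921 × 10^-3 mol
From the 1:2 ratio, n(H2C2O4) = 1/2 × 4.921 × 10^-3 = 2.461 × 10^-3 mol
mass of H2C2O4 = 2.461 × 10^-3 × 90.03 g/mol = 0.2215 g
% H2C2O4 = 0.2215 / 0.2364 × 100 = 93.71 %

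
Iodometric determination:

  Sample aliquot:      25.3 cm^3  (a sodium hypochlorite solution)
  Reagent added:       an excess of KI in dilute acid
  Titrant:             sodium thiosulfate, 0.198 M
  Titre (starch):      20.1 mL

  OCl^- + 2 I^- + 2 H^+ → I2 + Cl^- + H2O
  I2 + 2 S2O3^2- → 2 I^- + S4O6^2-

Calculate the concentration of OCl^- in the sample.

n(S2O3^2-) = 0.0201 × 0.198 = 3.98 × 10^-3 mol
n(I2) = n(S2O3^2-)/2 = 1.99 × 10^-3 mol
n(OCl^-) in the aliquot = 1.99 × 10^-3 mol (1:1 ratio)
[OCl^-] = 1.99 × 10^-3 / 0.0253 = 0.0787 mol/L

0.0787 M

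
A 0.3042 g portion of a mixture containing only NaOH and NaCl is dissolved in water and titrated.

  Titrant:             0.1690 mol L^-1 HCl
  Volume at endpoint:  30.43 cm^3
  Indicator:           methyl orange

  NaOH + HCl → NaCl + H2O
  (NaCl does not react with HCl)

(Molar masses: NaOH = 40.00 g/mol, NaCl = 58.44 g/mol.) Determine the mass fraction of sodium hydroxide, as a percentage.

67.62 %

n(HCl) = 0.03043 × 0.1690 = 5.143 × 10^-3 mol
Let x = n(NaOH), y = n(NaCl).
Titrant: 1x = 5.143 × 10^-3;  mass: 40.00x + 58.44y = 0.3042
Solving, x = 5.143 × 10^-3 mol, y = 1.685 × 10^-3 mol
mass of NaOH = 5.143 × 10^-3 × 40.00 = 0.2057 g
% NaOH = 0.2057 / 0.3042 × 100 = 67.62 %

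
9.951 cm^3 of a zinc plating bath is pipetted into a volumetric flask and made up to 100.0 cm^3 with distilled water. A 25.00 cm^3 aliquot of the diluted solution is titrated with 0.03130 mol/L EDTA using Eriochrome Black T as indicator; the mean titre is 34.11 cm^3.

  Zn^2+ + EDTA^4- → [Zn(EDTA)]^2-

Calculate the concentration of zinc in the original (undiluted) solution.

n(EDTA) = 0.03411 × 0.03130 = 1.068 × 10^-3 mol
n(Zn2+) in the aliquot = 1.068 × 10^-3 mol (1:1 ratio)
[Zn2+]_dilute = 1.068 × 10^-3 / 0.02500 = 0.04271 mol/L
Dilution factor = 100.0 / 9.951 = 10.05
[Zn2+]_stock = 0.04271 × 10.05 = 0.4292 mol/L

0.4292 mol/L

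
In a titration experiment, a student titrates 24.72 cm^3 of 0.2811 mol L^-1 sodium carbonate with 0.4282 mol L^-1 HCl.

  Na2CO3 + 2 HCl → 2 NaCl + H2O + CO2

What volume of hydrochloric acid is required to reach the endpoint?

32.46 mL

n(Na2CO3) = 0.02472 L × 0.2811 mol/L = 6.949 × 10^-3 mol
From the 2:1 stoichiometry, n(HCl) = 2/1 × 6.949 × 10^-3 = 0.01390 mol
V(HCl) = 0.01390 mol / 0.4282 mol/L = 0.03246 L = 32.46 mL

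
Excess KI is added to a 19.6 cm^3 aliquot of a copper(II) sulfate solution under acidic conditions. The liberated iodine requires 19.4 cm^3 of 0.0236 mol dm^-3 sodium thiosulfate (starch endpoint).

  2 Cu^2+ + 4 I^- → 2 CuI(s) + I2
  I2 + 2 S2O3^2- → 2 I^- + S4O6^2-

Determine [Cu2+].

0.0234 mol/L

n(S2O3^2-) = 0.0194 × 0.0236 = 4.58 × 10^-4 mol
n(I2) = n(S2O3^2-)/2 = 2.29 × 10^-4 mol
From the 2:1 ratio, n(Cu2+) in the aliquot = 2/1 × 2.29 × 10^-4 = 4.58 × 10^-4 mol
[Cu2+] = 4.58 × 10^-4 / 0.0196 = 0.0234 mol/L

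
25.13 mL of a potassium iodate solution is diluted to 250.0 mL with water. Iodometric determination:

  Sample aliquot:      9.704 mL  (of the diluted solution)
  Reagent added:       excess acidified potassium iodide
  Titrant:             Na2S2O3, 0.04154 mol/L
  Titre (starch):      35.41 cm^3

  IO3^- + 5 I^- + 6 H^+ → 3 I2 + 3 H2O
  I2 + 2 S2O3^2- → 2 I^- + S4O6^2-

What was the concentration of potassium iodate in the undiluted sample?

0.2513 mol/L

n(S2O3^2-) = 0.03541 × 0.04154 = 1.471 × 10^-3 mol
n(I2) = n(S2O3^2-)/2 = 7.355 × 10^-4 mol
From the 1:3 ratio, n(IO3^-) in the aliquot = 1/3 × 7.355 × 10^-4 = 2.452 × 10^-4 mol
[IO3^-]_dilute = 2.452 × 10^-4 / 0.009704 = 0.02526 mol/L
[IO3^-]_original = 0.02526 × 250.0/25.13 = 0.2513 mol/L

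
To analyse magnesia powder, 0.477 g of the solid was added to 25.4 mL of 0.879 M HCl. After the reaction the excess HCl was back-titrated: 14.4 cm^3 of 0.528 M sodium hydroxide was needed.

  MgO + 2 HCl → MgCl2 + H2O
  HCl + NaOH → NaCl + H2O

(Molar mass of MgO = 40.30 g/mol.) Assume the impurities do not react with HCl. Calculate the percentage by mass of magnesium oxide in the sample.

n(HCl) added = 0.0254 × 0.879 = 0.0223 mol
n(NaOH) used in back-titration = 0.0144 × 0.528 = 7.60 × 10^-3 mol
n(HCl) left over = 7.60 × 10^-3 mol (1:1 ratio)
n(HCl) consumed by analyte = 0.0223 − 7.60 × 10^-3 = 0.0147 mol
From the 1:2 ratio, n(MgO) = 1/2 × 0.0147 = 7.36 × 10^-3 mol
mass of MgO = 7.36 × 10^-3 × 40.30 = 0.297 g
% MgO = 0.297 / 0.477 × 100 = 62.2 %

62.2 %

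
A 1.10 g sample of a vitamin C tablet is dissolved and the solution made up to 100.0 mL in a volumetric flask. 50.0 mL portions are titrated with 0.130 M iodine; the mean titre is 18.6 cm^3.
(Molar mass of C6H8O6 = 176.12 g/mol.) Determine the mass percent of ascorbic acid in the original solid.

C6H8O6 + I2 → C6H6O6 + 2 HI
n(I2) per titration = 0.0186 × 0.130 = 2.42 × 10^-3 mol
n(C6H8O6) in each aliquot = 2.42 × 10^-3 mol (1:1 ratio)
n(C6H8O6) in the whole flask = 2.42 × 10^-3 × 100.0/50.0 = 4.84 × 10^-3 mol
mass of C6H8O6 = 4.84 × 10^-3 × 176.12 = 0.852 g
% C6H8O6 = 0.852 / 1.10 × 100 = 77.4 %

77.4 %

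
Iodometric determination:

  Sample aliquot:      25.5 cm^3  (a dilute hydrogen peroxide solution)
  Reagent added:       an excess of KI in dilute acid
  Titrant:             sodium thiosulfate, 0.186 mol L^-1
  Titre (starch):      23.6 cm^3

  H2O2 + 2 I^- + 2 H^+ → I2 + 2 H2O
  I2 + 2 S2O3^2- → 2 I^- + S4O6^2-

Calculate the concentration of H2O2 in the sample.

0.0861 mol/L

n(S2O3^2-) = 0.0236 × 0.186 = 4.39 × 10^-3 mol
n(I2) = n(S2O3^2-)/2 = 2.19 × 10^-3 mol
n(H2O2) in the aliquot = 2.19 × 10^-3 mol (1:1 ratio)
[H2O2] = 2.19 × 10^-3 / 0.0255 = 0.0861 mol/L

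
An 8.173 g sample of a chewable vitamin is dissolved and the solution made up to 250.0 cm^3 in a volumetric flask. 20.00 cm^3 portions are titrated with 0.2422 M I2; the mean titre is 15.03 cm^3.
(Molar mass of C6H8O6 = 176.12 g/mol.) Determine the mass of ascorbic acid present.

C6H8O6 + I2 → C6H6O6 + 2 HI
n(I2) per titration = 0.01503 × 0.2422 = 3.640 × 10^-3 mol
n(C6H8O6) in each aliquot = 3.640 × 10^-3 mol (1:1 ratio)
n(C6H8O6) in the whole flask = 3.640 × 10^-3 × 250.0/20.00 = 0.04550 mol
mass of C6H8O6 = 0.04550 × 176.12 = 8.014 g

8.014 g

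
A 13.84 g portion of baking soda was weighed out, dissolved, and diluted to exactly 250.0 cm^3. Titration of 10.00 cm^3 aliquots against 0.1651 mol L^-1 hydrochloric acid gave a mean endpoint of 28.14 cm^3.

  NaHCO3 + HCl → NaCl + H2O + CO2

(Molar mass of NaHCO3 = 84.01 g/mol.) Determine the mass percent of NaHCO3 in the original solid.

70.50 %

n(HCl) per titration = 0.02814 × 0.1651 = 4.646 × 10^-3 mol
n(NaHCO3) in each aliquot = 4.646 × 10^-3 mol (1:1 ratio)
n(NaHCO3) in the whole flask = 4.646 × 10^-3 × 250.0/10.00 = 0.1161 mol
mass of NaHCO3 = 0.1161 × 84.01 = 9.758 g
% NaHCO3 = 9.758 / 13.84 × 100 = 70.50 %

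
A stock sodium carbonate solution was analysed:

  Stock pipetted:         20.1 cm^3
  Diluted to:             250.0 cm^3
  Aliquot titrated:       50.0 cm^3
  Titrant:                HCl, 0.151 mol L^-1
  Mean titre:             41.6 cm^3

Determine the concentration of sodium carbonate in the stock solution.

0.781 mol/L

Na2CO3 + 2 HCl → 2 NaCl + H2O + CO2
n(HCl) = 0.0416 × 0.151 = 6.28 × 10^-3 mol
From the 1:2 ratio, n(Na2CO3) in the aliquot = 1/2 × 6.28 × 10^-3 = 3.14 × 10^-3 mol
[Na2CO3]_dilute = 3.14 × 10^-3 / 0.0500 = 0.0628 mol/L
Dilution factor = 250.0 / 20.1 = 12.44
[Na2CO3]_stock = 0.0628 × 12.44 = 0.781 mol/L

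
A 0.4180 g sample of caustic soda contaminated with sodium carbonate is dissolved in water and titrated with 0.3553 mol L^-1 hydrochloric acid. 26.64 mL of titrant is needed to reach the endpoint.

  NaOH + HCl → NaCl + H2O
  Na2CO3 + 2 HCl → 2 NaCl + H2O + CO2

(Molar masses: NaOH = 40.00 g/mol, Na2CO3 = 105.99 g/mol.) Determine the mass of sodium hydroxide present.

n(HCl) = 0.02664 × 0.3553 = 9.465 × 10^-3 mol
Let x = n(NaOH), y = n(Na2CO3).
Titrant: 1x + 2y = 9.465 × 10^-3;  mass: 40.00x + 105.99y = 0.4180
Solving, x = 6.434 × 10^-3 mol, y = 1.516 × 10^-3 mol
mass of NaOH = 6.434 × 10^-3 × 40.00 = 0.2574 g

0.2574 g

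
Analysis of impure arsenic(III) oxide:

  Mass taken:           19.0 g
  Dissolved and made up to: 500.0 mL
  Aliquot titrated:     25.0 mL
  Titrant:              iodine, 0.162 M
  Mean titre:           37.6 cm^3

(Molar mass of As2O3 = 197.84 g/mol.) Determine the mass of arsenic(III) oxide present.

12.1 g

As2O3 + 2 I2 + 2 H2O → As2O5 + 4 HI
n(I2) per titration = 0.0376 × 0.162 = 6.09 × 10^-3 mol
From the 1:2 ratio, n(As2O3) in each aliquot = 1/2 × 6.09 × 10^-3 = 3.05 × 10^-3 mol
n(As2O3) in the whole flask = 3.05 × 10^-3 × 500.0/25.0 = 0.0609 mol
mass of As2O3 = 0.0609 × 197.84 = 12.1 g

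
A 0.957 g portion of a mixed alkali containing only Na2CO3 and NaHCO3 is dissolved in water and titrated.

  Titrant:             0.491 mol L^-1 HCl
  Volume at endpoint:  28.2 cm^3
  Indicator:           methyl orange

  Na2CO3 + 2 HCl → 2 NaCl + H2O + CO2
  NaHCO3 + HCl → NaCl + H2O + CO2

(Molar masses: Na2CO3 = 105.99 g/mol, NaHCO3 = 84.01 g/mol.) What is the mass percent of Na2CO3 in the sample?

n(HCl) = 0.0282 × 0.491 = 0.0138 mol
Let x = n(Na2CO3), y = n(NaHCO3).
Titrant: 2x + 1y = 0.0138;  mass: 105.99x + 84.01y = 0.957
Solving, x = 3.32 × 10^-3 mol, y = 7.20 × 10^-3 mol
mass of Na2CO3 = 3.32 × 10^-3 × 105.99 = 0.352 g
% Na2CO3 = 0.352 / 0.957 × 100 = 36.8 %

36.8 %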